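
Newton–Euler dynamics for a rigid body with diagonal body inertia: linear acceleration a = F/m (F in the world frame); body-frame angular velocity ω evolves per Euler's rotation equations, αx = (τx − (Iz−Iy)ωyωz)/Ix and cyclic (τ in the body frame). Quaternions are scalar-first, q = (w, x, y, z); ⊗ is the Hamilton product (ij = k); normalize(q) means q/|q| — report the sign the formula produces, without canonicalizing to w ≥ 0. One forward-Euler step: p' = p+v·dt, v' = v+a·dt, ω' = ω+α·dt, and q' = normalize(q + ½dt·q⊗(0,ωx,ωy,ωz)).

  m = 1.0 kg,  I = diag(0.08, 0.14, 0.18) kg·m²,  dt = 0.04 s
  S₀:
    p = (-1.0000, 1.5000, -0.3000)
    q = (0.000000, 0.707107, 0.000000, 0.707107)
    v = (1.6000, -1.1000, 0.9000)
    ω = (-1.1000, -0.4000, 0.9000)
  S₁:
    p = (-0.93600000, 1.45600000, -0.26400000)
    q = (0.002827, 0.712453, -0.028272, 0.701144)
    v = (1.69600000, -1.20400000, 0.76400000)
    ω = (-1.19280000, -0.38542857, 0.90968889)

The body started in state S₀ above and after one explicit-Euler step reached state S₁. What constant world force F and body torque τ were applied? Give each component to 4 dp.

Δv = v₁−v₀ = (0.09600000, -0.10400000, -0.13600000)
F = m·Δv/dt = (2.4000, -2.6000, -3.4000)
ω₁ − ω₀ = (-0.09280000, 0.01457143, 0.00968889)
precession coupling = (-0.0144, 0.0990, 0.0264)
I·α + gyro = (-0.2000, 0.1500, 0.0700)

F = (2.4000, -2.6000, -3.4000)
τ = (-0.2000, 0.1500, 0.0700)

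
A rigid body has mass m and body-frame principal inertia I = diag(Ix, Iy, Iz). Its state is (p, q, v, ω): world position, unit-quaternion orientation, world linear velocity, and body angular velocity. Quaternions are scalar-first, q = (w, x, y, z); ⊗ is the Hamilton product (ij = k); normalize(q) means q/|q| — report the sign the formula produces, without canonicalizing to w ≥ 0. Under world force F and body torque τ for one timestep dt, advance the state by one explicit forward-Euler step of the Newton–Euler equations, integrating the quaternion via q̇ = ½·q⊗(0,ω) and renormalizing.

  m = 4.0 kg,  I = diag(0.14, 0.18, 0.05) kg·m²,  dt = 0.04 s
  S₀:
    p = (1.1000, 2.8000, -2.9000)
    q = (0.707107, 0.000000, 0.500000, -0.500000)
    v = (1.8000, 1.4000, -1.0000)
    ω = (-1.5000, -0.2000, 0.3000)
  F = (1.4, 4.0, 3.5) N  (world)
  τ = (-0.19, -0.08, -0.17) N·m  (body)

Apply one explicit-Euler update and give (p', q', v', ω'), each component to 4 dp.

p' = (1.1720, 2.8560, -2.9400)
q' = (0.7118, -0.0202, 0.5119, -0.4805)
v' = (1.8140, 1.4400, -0.9650)
ω' = (-1.5565, -0.2088, 0.1544)

a = (0.3500, 1.0000, 0.8750)
p' = p + v·dt = (1.1720, 2.8560, -2.9400)
new velocity v' = (1.8140, 1.4400, -0.9650)
precession coupling ω×(Iω) = (0.0078, -0.0405, 0.0120)
α = I⁻¹(τ − ω×Iω) = (-1.4129, -0.2194, -3.6400)
new body rate ω' = (-1.5565, -0.2088, 0.1544)
Hamilton product q⊗(0,ω) = (0.2500000, -1.0106605, 0.6085786, 0.9621321)
q + ½dt·q⊗(0,ω), renormalized = (0.7118, -0.0202, 0.5119, -0.4805)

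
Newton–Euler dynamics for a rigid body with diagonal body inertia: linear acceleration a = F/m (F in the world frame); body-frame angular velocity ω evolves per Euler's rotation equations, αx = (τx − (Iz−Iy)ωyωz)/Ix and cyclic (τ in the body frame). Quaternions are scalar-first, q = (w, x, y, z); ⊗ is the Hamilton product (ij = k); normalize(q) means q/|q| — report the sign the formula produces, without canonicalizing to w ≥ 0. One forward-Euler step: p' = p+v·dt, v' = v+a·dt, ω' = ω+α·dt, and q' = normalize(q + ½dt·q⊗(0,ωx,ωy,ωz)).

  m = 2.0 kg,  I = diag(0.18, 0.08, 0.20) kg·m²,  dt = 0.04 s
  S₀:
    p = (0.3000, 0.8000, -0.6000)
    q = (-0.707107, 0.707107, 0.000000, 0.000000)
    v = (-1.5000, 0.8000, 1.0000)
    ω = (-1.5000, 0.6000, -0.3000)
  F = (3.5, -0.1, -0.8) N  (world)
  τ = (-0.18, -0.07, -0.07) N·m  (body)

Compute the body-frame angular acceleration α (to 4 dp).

α = (-0.8800, -0.7625, -0.8000)

precession coupling ω×(Iω) = (-0.0216, -0.0090, 0.0900)
(τ − ω×Iω)/I = (-0.8800, -0.7625, -0.8000)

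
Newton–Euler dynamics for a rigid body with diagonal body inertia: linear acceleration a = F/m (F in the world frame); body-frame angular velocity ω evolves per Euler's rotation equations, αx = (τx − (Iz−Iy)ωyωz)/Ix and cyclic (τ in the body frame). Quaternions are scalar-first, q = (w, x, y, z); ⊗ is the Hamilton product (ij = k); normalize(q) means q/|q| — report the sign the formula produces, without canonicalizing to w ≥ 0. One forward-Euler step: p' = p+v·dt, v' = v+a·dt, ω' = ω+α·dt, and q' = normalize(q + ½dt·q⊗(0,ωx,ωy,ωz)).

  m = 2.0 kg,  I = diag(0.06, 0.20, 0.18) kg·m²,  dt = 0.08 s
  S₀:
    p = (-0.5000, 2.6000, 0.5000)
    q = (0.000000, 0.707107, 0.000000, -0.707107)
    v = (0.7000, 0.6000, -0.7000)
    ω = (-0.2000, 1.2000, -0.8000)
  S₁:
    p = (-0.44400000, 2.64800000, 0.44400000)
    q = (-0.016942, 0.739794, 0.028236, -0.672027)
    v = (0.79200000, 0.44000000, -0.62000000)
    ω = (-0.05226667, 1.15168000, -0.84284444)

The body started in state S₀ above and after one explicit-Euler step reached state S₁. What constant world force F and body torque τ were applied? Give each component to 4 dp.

F = (2.3000, -4.0000, 2.0000)
τ = (0.1300, -0.1400, -0.1300)

velocity change Δv = (0.09200000, -0.16000000, 0.08000000)
F = m·Δv/dt = (2.3000, -4.0000, 2.0000)
ω₁ − ω₀ = (0.14773333, -0.04832000, -0.04284444)
precession coupling = (0.0192, -0.0192, -0.0336)
I·α + gyro = (0.1300, -0.1400, -0.1300)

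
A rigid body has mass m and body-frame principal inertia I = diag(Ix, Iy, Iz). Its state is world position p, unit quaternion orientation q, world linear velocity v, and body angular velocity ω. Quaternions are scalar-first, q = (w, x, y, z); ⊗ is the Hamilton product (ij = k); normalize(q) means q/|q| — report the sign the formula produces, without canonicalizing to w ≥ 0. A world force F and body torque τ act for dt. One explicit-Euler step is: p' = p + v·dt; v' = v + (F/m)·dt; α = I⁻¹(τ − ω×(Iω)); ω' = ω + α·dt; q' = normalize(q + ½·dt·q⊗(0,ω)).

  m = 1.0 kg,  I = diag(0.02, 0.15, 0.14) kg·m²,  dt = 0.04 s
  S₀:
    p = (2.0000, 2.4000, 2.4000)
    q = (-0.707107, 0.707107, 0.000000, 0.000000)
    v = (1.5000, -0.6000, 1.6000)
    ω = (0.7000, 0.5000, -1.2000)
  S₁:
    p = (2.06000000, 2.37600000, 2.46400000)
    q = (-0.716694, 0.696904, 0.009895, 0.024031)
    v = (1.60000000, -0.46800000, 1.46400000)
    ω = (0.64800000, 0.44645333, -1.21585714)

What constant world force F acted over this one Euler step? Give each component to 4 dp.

Δv = v₁−v₀ = (0.10000000, 0.13200000, -0.13600000)
F = m·Δv/dt = (2.5000, 3.3000, -3.4000)

F = (2.5000, 3.3000, -3.4000)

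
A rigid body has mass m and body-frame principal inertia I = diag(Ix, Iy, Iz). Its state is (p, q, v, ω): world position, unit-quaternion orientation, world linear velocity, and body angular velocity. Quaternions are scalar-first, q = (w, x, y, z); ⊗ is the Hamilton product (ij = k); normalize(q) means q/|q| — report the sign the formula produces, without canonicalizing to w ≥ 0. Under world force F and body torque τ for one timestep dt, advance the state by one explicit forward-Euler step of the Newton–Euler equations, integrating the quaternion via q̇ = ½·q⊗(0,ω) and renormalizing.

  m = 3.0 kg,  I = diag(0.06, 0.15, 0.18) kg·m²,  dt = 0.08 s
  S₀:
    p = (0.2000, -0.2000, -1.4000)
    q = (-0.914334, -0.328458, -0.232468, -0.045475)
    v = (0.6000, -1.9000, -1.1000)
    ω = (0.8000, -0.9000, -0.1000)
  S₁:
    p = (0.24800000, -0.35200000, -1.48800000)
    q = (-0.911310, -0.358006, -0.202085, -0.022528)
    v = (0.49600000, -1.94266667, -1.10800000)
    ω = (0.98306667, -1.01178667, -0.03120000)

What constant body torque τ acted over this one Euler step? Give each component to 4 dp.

τ = (0.1400, -0.2000, 0.0900)

Δω = ω₁−ω₀ = (0.18306667, -0.11178667, 0.06880000)
I·α + gyro = (0.1400, -0.2000, 0.0900)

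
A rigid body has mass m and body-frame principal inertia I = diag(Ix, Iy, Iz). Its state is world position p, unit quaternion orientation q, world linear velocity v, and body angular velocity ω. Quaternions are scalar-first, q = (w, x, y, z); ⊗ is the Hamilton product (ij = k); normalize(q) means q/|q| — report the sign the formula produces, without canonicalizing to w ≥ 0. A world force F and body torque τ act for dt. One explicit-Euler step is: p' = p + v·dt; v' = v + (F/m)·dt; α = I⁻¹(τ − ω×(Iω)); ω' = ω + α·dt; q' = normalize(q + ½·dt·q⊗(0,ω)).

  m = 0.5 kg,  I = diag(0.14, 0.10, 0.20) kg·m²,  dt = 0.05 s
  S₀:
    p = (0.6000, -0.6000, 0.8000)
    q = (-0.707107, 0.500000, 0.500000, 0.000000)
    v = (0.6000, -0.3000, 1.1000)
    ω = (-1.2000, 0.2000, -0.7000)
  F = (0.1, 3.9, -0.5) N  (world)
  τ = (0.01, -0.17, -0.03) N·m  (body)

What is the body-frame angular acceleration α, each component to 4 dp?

α = (0.1714, -1.1960, -0.1980)

gyro term ω×Iω = (-0.0140, -0.0504, 0.0096)
angular accel α = (0.1714, -1.1960, -0.1980)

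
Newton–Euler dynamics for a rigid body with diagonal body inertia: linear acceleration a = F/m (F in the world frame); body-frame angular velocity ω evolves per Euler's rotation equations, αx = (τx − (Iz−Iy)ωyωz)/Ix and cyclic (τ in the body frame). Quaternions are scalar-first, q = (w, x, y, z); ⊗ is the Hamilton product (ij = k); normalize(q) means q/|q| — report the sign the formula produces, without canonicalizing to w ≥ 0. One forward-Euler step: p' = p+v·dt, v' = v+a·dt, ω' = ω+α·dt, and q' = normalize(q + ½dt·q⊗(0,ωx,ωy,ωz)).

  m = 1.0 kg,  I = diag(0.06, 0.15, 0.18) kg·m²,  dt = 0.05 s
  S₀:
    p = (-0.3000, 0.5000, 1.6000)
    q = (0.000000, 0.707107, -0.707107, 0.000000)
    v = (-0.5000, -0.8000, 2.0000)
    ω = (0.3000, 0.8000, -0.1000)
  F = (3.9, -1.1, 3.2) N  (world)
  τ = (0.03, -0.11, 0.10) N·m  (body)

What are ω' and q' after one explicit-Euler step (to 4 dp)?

angular accel α = (0.5400, -0.7573, 0.4356)
ω + α·dt = (0.3270, 0.7621, -0.0782)
2q̇ = q⊗(0,ω) = (0.3535535, 0.0707107, 0.0707107, 0.7778177)
q + ½dt·q⊗(0,ω), renormalized = (0.0088, 0.7087, -0.7052, 0.0194)

ω' = (0.3270, 0.7621, -0.0782)
q' = (0.0088, 0.7087, -0.7052, 0.0194)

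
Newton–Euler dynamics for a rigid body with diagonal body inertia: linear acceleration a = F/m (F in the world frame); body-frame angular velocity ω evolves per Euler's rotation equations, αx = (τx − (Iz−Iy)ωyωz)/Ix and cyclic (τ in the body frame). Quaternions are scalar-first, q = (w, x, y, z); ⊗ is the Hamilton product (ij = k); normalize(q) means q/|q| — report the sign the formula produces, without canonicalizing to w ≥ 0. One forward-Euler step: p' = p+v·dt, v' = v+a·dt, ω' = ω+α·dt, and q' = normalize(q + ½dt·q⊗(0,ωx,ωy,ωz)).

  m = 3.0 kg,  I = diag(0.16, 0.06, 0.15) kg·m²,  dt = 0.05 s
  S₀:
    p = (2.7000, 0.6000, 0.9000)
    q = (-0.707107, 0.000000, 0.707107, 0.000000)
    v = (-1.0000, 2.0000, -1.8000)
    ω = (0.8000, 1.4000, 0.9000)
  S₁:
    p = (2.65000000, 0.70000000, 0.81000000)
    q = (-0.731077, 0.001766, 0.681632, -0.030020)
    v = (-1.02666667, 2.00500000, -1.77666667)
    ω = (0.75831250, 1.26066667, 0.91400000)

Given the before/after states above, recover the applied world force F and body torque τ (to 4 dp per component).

Δv = v₁−v₀ = (-0.02666667, 0.00500000, 0.02333333)
m·(v₁−v₀)/dt = (-1.6000, 0.3000, 1.4000)
Δω = ω₁−ω₀ = (-0.04168750, -0.13933333, 0.01400000)
I·α + gyro = (-0.0200, -0.1600, -0.0700)

F = (-1.6000, 0.3000, 1.4000)
τ = (-0.0200, -0.1600, -0.0700)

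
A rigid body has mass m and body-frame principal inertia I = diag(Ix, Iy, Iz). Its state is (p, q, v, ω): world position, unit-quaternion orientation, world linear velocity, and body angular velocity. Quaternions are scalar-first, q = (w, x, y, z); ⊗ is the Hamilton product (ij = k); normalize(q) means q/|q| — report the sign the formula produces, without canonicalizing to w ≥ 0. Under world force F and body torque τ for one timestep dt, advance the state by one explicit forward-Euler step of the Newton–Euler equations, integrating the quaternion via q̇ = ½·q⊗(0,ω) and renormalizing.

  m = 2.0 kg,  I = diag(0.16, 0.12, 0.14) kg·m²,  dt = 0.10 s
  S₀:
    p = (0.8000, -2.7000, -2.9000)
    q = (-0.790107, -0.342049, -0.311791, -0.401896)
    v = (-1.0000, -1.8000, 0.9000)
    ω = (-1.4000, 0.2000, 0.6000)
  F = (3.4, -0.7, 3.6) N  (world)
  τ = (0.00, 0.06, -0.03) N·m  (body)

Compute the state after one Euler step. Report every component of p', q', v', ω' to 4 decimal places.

p + v·dt = (0.7000, -2.8800, -2.8100)
new velocity v' = (-0.8300, -1.8350, 1.0800)
ω×(Iω) gyroscopic = (0.0024, -0.0168, 0.0112)
angular accel α = (-0.0150, 0.6400, -0.2943)
ω + α·dt = (-1.4015, 0.2640, 0.5706)
q⊗(0,ω) = (-0.1753728, 0.9994544, 0.6098624, -0.9789814)
q + ½dt·q⊗(0,ω), renormalized = (-0.7965, -0.2912, -0.2805, -0.4495)

p' = (0.7000, -2.8800, -2.8100)
q' = (-0.7965, -0.2912, -0.2805, -0.4495)
v' = (-0.8300, -1.8350, 1.0800)
ω' = (-1.4015, 0.2640, 0.5706)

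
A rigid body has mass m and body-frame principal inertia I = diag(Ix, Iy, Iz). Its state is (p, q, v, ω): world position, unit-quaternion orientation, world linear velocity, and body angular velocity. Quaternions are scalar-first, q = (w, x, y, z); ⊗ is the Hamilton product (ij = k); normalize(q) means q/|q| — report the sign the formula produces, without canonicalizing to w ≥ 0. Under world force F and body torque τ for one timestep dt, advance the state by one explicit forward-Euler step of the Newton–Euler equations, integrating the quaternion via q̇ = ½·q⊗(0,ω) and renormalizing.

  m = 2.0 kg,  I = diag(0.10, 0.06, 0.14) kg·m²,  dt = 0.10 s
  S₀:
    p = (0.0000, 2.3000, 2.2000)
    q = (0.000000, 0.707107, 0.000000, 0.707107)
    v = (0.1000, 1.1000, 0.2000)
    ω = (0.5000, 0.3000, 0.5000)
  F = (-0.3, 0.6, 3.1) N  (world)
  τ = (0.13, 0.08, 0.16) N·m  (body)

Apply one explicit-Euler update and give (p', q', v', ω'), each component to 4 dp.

p' = (0.0100, 2.4100, 2.2200)
q' = (-0.0353, 0.6960, 0.0000, 0.7172)
v' = (0.0850, 1.1300, 0.3550)
ω' = (0.6180, 0.4500, 0.6186)

angular accel α = (1.1800, 1.5000, 1.1857)
new body rate ω' = (0.6180, 0.4500, 0.6186)
q⊗(0,ω) = (-0.7071070, -0.2121321, 0.0000000, 0.2121321)
q + ½dt·q⊗(0,ω), renormalized = (-0.0353, 0.6960, 0.0000, 0.7172)
a = F/m = (-0.1500, 0.3000, 1.5500)
p' = p + v·dt = (0.0100, 2.4100, 2.2200)
v + (F/m)dt = (0.0850, 1.1300, 0.3550)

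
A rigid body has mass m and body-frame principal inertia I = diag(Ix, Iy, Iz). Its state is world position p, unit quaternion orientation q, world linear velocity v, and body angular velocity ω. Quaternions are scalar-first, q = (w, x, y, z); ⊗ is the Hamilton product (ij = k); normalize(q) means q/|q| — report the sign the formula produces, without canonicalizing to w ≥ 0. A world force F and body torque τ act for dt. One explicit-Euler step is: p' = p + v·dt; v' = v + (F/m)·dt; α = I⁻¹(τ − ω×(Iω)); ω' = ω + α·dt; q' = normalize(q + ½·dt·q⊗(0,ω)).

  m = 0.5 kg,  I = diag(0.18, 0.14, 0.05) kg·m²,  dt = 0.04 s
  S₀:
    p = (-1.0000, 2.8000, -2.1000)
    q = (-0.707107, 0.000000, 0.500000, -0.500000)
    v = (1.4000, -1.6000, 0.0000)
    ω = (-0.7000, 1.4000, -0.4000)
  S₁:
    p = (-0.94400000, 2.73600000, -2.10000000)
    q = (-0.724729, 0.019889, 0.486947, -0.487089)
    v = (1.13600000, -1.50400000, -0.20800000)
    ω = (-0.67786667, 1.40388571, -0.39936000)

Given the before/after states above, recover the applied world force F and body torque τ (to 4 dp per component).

rate change Δω = (0.02213333, 0.00388571, 0.00064000)
τ = I·(Δω/dt) + ω₀×(Iω₀) = (0.1500, 0.0500, 0.0400)
Δv = v₁−v₀ = (-0.26400000, 0.09600000, -0.20800000)
applied force F = (-3.3000, 1.2000, -2.6000)

F = (-3.3000, 1.2000, -2.6000)
τ = (0.1500, 0.0500, 0.0400)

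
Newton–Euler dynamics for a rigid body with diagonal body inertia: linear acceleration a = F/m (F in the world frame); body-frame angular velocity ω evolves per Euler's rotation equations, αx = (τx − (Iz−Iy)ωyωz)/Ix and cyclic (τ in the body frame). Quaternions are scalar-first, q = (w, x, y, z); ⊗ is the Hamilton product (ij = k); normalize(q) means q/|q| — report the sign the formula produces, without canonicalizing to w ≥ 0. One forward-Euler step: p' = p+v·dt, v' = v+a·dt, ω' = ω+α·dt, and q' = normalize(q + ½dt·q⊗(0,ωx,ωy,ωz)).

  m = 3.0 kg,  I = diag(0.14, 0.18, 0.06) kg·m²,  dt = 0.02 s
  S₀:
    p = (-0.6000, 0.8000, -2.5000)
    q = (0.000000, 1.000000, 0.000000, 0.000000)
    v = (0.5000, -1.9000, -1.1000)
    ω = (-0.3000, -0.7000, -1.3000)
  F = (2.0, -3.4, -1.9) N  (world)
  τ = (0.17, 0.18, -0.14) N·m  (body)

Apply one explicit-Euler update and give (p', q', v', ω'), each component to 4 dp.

precession coupling ω×(Iω) = (-0.1092, 0.0312, 0.0084)
(τ − ω×Iω)/I = (1.9943, 0.8267, -2.4733)
new body rate ω' = (-0.2601, -0.6835, -1.3495)
2q̇ = q⊗(0,ω) = (0.3000000, 0.0000000, 1.3000000, -0.7000000)
updated quaternion q' = (0.0030, 0.9999, 0.0130, -0.0070)
p + v·dt = (-0.5900, 0.7620, -2.5220)
v' = v + a·dt = (0.5133, -1.9227, -1.1127)

p' = (-0.5900, 0.7620, -2.5220)
q' = (0.0030, 0.9999, 0.0130, -0.0070)
v' = (0.5133, -1.9227, -1.1127)
ω' = (-0.2601, -0.6835, -1.3495)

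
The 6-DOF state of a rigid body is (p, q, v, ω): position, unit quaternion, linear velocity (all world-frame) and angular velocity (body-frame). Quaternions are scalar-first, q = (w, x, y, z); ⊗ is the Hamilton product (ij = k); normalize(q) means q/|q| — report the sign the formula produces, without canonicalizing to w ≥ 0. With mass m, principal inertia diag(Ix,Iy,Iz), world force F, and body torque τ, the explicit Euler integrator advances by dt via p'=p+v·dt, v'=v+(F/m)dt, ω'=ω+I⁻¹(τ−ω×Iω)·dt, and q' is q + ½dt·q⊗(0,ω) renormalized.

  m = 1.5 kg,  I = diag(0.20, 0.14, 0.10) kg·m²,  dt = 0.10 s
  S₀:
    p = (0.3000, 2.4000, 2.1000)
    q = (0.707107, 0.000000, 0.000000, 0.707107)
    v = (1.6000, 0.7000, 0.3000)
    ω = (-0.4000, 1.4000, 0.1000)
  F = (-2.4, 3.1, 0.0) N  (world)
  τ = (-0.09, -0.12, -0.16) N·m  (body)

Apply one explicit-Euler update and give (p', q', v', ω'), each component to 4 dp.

angular accel α = (-0.4220, -0.8286, -1.9360)
ω + α·dt = (-0.4422, 1.3171, -0.0936)
2q̇ = q⊗(0,ω) = (-0.0707107, -1.2727926, 0.7071070, 0.0707107)
updated quaternion q' = (0.7017, -0.0635, 0.0353, 0.7088)
a = (-1.6000, 2.0667, 0.0000)
p + v·dt = (0.4600, 2.4700, 2.1300)
v + (F/m)dt = (1.4400, 0.9067, 0.3000)

p' = (0.4600, 2.4700, 2.1300)
q' = (0.7017, -0.0635, 0.0353, 0.7088)
v' = (1.4400, 0.9067, 0.3000)
ω' = (-0.4422, 1.3171, -0.0936)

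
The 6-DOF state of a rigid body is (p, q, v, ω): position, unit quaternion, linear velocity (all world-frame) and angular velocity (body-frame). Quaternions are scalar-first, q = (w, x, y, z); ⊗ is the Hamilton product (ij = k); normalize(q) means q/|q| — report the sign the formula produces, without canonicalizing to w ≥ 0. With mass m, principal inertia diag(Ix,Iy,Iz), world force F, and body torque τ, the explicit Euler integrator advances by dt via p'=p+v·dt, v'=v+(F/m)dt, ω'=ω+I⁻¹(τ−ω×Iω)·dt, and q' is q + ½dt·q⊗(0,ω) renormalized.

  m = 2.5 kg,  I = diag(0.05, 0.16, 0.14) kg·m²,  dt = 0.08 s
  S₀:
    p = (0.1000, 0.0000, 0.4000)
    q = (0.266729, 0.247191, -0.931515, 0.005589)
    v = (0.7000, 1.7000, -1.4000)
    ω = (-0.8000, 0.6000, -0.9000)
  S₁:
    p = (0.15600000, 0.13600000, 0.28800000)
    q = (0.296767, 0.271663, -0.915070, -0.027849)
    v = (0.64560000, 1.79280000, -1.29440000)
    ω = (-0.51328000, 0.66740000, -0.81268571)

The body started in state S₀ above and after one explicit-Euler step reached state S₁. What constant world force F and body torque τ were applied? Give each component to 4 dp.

rate change Δω = (0.28672000, 0.06740000, 0.08731429)
τ = I·(Δω/dt) + ω₀×(Iω₀) = (0.1900, 0.0700, 0.1000)
v₁ − v₀ = (-0.05440000, 0.09280000, 0.10560000)
m·(v₁−v₀)/dt = (-1.7000, 2.9000, 3.3000)

F = (-1.7000, 2.9000, 3.3000)
τ = (0.1900, 0.0700, 0.1000)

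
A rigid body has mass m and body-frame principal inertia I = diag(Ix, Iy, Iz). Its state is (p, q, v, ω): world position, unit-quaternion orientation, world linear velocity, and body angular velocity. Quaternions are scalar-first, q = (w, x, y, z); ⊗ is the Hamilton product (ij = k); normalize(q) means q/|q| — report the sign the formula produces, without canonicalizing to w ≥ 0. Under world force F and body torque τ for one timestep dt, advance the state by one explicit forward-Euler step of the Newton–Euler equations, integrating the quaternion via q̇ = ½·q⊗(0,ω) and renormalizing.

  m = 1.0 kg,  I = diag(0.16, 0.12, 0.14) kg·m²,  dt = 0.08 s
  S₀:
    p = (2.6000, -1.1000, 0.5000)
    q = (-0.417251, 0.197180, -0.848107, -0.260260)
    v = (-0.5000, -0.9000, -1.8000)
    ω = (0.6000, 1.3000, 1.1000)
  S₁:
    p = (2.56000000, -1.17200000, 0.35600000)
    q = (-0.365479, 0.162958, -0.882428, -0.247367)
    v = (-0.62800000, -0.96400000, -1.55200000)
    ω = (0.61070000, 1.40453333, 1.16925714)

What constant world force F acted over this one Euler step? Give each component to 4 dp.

F = (-1.6000, -0.8000, 3.1000)

velocity change Δv = (-0.12800000, -0.06400000, 0.24800000)
m·(v₁−v₀)/dt = (-1.6000, -0.8000, 3.1000)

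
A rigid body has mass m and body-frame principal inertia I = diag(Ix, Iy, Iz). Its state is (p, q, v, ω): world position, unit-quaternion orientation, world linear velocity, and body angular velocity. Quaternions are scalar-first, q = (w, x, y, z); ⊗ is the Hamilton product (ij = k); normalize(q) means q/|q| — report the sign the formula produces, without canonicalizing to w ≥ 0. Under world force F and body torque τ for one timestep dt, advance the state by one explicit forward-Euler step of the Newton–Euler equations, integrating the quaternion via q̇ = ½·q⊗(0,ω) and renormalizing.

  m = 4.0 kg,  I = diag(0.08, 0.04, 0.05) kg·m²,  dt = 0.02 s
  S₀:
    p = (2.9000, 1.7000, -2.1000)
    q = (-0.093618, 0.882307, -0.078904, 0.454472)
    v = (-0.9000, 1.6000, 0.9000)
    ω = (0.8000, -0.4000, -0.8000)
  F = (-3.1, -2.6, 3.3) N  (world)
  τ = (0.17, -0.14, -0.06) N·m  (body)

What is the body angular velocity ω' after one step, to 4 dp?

ω' = (0.8417, -0.4604, -0.8291)

gyro term ω×Iω = (0.0032, -0.0192, 0.0128)
α = I⁻¹(τ − ω×Iω) = (2.0850, -3.0200, -1.4560)
ω + α·dt = (0.8417, -0.4604, -0.8291)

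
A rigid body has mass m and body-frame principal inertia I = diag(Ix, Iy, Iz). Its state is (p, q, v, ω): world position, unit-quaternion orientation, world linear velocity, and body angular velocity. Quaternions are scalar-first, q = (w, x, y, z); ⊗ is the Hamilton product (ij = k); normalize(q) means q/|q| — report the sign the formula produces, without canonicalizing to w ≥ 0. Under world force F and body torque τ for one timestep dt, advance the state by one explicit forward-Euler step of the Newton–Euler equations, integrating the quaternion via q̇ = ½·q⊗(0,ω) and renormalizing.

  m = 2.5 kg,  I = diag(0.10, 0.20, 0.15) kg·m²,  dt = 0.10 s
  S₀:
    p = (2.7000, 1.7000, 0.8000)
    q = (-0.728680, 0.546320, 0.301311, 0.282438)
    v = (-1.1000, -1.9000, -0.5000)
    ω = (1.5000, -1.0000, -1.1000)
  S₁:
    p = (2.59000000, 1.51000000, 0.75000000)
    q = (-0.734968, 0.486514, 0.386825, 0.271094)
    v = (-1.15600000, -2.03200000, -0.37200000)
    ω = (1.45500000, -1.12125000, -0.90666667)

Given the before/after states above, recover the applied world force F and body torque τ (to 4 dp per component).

Δv = v₁−v₀ = (-0.05600000, -0.13200000, 0.12800000)
m·(v₁−v₀)/dt = (-1.4000, -3.3000, 3.2000)
ω₁ − ω₀ = (-0.04500000, -0.12125000, 0.19333333)
I·α + gyro = (-0.1000, -0.1600, 0.1400)

F = (-1.4000, -3.3000, 3.2000)
τ = (-0.1000, -0.1600, 0.1400)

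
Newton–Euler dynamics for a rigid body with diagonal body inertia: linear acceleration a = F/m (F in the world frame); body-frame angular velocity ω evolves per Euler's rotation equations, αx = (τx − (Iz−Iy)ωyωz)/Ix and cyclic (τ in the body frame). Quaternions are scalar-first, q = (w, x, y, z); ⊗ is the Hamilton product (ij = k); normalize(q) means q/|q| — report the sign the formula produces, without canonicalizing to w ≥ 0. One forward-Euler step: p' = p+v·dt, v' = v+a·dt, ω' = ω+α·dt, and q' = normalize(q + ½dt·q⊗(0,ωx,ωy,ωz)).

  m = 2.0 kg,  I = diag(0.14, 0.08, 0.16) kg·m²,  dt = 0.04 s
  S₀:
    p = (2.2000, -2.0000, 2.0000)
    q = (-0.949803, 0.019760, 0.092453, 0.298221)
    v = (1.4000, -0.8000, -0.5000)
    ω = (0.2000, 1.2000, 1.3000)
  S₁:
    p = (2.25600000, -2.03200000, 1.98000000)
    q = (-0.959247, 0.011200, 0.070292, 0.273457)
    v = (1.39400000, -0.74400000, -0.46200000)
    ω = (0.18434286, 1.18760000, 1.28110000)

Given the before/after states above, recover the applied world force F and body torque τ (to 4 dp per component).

Δω = ω₁−ω₀ = (-0.01565714, -0.01240000, -0.01890000)
ω₀×(Iω₀) = (0.1248, -0.0052, -0.0144)
τ = I·(Δω/dt) + ω₀×(Iω₀) = (0.0700, -0.0300, -0.0900)
velocity change Δv = (-0.00600000, 0.05600000, 0.03800000)
applied force F = (-0.3000, 2.8000, 1.9000)

F = (-0.3000, 2.8000, 1.9000)
τ = (0.0700, -0.0300, -0.0900)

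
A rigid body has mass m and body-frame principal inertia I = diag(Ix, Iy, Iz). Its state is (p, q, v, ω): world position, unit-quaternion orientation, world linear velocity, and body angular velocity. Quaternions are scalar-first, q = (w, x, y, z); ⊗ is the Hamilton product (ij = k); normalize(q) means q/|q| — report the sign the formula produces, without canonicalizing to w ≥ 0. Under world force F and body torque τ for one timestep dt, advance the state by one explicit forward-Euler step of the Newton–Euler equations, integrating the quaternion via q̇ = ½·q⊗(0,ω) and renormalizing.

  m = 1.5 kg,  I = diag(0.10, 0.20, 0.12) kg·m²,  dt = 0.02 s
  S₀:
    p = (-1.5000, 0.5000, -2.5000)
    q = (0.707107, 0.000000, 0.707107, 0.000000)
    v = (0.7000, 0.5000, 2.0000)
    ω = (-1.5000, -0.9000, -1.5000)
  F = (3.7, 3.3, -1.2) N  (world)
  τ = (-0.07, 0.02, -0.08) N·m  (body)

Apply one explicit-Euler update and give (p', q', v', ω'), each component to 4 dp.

p' = (-1.4860, 0.5100, -2.4600)
q' = (0.7133, -0.0212, 0.7006, 0.0000)
v' = (0.7493, 0.5440, 1.9840)
ω' = (-1.4924, -0.8935, -1.5358)

p + v·dt = (-1.4860, 0.5100, -2.4600)
v + (F/m)dt = (0.7493, 0.5440, 1.9840)
ω×(Iω) gyroscopic = (-0.1080, -0.0450, 0.1350)
angular accel α = (0.3800, 0.3250, -1.7917)
ω' = ω + α·dt = (-1.4924, -0.8935, -1.5358)
q⊗(0,ω) = (0.6363963, -2.1213210, -0.6363963, 0.0000000)
q + ½dt·q⊗(0,ω), renormalized = (0.7133, -0.0212, 0.7006, 0.0000)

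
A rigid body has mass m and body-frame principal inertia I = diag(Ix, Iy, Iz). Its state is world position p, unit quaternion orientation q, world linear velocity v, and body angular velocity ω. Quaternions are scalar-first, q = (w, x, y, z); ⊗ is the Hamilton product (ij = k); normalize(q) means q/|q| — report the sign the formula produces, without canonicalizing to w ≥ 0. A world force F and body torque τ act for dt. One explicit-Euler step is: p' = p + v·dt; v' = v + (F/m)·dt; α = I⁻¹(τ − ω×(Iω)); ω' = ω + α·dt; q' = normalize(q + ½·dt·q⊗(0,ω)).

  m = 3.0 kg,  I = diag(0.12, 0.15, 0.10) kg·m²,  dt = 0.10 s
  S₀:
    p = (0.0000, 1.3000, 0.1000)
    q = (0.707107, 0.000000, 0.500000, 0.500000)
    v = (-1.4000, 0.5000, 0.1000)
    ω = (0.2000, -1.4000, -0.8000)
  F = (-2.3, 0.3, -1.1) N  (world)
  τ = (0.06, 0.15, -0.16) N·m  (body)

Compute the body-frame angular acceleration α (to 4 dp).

α = (0.9667, 1.0213, -1.5160)

precession coupling ω×(Iω) = (-0.0560, -0.0032, -0.0084)
α = I⁻¹(τ − ω×Iω) = (0.9667, 1.0213, -1.5160)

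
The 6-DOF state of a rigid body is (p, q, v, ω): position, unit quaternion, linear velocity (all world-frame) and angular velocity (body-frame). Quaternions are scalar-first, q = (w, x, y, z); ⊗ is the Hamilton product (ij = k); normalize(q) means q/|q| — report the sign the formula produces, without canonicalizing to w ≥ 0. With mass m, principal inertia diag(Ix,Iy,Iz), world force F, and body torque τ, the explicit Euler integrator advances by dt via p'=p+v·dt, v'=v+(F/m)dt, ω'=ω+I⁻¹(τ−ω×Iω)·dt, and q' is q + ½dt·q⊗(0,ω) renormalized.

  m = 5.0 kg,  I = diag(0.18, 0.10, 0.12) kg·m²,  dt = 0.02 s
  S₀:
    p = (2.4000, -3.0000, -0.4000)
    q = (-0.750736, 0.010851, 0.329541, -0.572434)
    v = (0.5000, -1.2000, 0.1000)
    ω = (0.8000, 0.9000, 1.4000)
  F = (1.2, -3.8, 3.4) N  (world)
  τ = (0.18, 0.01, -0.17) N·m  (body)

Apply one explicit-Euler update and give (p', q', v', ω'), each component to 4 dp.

p' = (2.4100, -3.0240, -0.3980)
q' = (-0.7456, 0.0146, 0.3180, -0.5854)
v' = (0.5048, -1.2152, 0.1136)
ω' = (0.8172, 0.8886, 1.3813)

p + v·dt = (2.4100, -3.0240, -0.3980)
v + (F/m)dt = (0.5048, -1.2152, 0.1136)
α = I⁻¹(τ − ω×Iω) = (0.8600, -0.5720, -0.9367)
new body rate ω' = (0.8172, 0.8886, 1.3813)
Hamilton product q⊗(0,ω) = (0.4961399, 0.3759592, -1.1488010, -1.3048973)
updated quaternion q' = (-0.7456, 0.0146, 0.3180, -0.5854)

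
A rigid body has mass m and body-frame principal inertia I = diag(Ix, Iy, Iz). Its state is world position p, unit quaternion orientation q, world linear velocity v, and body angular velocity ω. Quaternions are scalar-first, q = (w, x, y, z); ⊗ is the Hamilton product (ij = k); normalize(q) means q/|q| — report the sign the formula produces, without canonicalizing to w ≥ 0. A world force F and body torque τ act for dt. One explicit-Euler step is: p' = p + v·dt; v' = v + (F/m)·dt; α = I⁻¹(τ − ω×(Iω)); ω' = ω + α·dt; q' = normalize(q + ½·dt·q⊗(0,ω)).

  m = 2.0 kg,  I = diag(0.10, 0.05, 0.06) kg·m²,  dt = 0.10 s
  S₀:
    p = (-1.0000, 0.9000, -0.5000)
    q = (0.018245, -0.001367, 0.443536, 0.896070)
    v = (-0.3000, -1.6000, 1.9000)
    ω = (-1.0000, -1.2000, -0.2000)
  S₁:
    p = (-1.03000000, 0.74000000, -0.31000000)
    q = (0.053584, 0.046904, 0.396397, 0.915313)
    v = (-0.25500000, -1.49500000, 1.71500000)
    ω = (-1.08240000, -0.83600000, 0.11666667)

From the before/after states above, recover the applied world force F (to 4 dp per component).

v₁ − v₀ = (0.04500000, 0.10500000, -0.18500000)
applied force F = (0.9000, 2.1000, -3.7000)

F = (0.9000, 2.1000, -3.7000)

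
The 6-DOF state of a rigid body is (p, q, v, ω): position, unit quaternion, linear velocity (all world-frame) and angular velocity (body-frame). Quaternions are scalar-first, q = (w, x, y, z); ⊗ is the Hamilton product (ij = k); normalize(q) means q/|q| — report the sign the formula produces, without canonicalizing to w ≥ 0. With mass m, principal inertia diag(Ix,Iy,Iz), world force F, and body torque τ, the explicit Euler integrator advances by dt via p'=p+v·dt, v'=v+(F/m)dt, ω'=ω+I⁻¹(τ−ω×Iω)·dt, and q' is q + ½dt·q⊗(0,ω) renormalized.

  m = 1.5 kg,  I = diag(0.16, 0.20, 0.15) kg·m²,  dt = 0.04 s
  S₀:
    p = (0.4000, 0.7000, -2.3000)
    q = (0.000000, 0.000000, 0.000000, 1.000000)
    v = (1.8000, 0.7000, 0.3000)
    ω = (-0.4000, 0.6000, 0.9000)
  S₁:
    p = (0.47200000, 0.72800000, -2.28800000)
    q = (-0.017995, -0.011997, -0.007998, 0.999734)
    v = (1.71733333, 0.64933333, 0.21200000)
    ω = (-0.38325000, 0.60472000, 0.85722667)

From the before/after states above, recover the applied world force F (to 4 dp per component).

F = (-3.1000, -1.9000, -3.3000)

v₁ − v₀ = (-0.08266667, -0.05066667, -0.08800000)
F = m·Δv/dt = (-3.1000, -1.9000, -3.3000)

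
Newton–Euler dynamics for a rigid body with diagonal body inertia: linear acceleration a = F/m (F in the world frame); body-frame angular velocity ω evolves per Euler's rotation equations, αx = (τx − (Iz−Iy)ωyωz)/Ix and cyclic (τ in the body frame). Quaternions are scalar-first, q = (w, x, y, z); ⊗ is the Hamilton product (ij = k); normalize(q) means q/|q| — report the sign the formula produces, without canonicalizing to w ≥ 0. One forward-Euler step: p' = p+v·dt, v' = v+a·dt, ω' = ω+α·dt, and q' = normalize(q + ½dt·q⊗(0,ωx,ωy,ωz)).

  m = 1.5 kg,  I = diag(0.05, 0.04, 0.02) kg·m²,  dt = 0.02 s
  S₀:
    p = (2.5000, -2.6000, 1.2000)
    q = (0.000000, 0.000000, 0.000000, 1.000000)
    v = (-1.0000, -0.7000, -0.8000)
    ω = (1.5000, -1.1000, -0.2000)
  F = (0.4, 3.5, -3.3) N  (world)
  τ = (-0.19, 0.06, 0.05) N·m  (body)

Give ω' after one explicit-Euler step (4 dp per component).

precession coupling ω×(Iω) = (-0.0044, -0.0090, 0.0165)
angular accel α = (-3.7120, 1.7250, 1.6750)
ω' = ω + α·dt = (1.4258, -1.0655, -0.1665)

ω' = (1.4258, -1.0655, -0.1665)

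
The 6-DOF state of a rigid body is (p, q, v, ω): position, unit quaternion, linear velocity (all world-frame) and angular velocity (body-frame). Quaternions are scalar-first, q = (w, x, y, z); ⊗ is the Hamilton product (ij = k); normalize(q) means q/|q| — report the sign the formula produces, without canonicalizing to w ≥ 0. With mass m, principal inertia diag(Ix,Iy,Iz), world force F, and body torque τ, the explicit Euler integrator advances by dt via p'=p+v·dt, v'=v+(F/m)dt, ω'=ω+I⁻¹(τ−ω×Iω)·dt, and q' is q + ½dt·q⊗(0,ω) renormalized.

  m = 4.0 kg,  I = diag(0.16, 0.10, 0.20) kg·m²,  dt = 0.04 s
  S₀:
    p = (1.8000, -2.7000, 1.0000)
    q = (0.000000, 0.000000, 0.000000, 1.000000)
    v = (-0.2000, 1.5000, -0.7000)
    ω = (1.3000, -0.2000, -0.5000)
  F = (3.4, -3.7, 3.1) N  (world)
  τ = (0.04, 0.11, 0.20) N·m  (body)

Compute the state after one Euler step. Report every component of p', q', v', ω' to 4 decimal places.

a = (0.8500, -0.9250, 0.7750)
p + v·dt = (1.7920, -2.6400, 0.9720)
v + (F/m)dt = (-0.1660, 1.4630, -0.6690)
(τ − ω×Iω)/I = (0.1875, 0.8400, 0.9220)
new body rate ω' = (1.3075, -0.1664, -0.4631)
Hamilton product q⊗(0,ω) = (0.5000000, 0.2000000, 1.3000000, 0.0000000)
updated quaternion q' = (0.0100, 0.0040, 0.0260, 0.9996)

p' = (1.7920, -2.6400, 0.9720)
q' = (0.0100, 0.0040, 0.0260, 0.9996)
v' = (-0.1660, 1.4630, -0.6690)
ω' = (1.3075, -0.1664, -0.4631)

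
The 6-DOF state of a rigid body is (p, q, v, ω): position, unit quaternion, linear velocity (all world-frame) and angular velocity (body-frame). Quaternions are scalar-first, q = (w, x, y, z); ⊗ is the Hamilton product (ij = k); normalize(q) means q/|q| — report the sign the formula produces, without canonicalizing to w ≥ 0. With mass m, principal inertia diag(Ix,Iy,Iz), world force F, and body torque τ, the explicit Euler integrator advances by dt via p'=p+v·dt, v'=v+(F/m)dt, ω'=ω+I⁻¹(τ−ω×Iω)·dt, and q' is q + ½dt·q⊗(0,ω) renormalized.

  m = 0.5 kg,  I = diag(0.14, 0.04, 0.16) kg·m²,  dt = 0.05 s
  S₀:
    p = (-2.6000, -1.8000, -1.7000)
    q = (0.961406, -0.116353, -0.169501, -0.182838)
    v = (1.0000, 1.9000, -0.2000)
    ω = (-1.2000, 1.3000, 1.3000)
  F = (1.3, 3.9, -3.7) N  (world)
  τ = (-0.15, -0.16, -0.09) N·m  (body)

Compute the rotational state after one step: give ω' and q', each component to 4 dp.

ω' = (-1.3260, 1.0610, 1.2231)
q' = (0.9679, -0.1445, -0.1288, -0.1602)

gyro term ω×Iω = (0.2028, 0.0312, 0.1560)
(τ − ω×Iω)/I = (-2.5200, -4.7800, -1.5375)
ω + α·dt = (-1.3260, 1.0610, 1.2231)
2q̇ = q⊗(0,ω) = (0.3184171, -1.1363491, 1.6204923, 0.8951677)
q' = normalize(q + ½dt·q⊗(0,ω)) = (0.9679, -0.1445, -0.1288, -0.1602)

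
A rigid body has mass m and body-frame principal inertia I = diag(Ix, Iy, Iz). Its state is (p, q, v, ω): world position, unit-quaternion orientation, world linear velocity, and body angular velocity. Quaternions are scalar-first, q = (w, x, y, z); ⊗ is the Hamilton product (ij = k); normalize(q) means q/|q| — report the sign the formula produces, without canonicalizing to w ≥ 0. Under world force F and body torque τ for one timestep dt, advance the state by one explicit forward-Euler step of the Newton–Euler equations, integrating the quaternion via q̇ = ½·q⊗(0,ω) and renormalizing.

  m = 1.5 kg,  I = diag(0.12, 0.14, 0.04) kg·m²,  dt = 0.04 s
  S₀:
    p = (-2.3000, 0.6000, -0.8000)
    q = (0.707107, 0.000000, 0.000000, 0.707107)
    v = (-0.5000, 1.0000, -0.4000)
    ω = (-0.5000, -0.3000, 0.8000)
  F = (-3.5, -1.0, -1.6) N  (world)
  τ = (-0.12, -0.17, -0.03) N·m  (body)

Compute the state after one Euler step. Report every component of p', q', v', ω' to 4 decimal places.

p' = (-2.3200, 0.6400, -0.8160)
q' = (0.6957, -0.0028, -0.0113, 0.7183)
v' = (-0.5933, 0.9733, -0.4427)
ω' = (-0.5480, -0.3394, 0.7670)

gyro term ω×Iω = (0.0240, -0.0320, 0.0030)
α = I⁻¹(τ − ω×Iω) = (-1.2000, -0.9857, -0.8250)
ω' = ω + α·dt = (-0.5480, -0.3394, 0.7670)
Hamilton product q⊗(0,ω) = (-0.5656856, -0.1414214, -0.5656856, 0.5656856)
updated quaternion q' = (0.6957, -0.0028, -0.0113, 0.7183)
p + v·dt = (-2.3200, 0.6400, -0.8160)
v' = v + a·dt = (-0.5933, 0.9733, -0.4427)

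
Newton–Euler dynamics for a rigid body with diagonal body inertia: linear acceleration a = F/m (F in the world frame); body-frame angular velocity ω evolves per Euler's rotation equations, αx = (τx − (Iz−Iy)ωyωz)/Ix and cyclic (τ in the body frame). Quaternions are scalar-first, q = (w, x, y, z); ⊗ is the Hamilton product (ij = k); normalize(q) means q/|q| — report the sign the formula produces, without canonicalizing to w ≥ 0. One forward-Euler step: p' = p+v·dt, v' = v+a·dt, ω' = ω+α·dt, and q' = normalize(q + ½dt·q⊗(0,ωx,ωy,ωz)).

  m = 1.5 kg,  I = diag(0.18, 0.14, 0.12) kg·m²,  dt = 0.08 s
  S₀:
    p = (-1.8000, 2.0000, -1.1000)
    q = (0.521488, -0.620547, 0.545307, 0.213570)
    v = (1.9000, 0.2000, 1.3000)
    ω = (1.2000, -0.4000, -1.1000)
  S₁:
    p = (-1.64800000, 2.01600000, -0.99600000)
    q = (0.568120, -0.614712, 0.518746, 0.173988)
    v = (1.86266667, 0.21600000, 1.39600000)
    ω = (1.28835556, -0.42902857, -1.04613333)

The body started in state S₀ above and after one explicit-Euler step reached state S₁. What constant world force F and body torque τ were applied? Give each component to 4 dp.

F = (-0.7000, 0.3000, 1.8000)
τ = (0.1900, -0.1300, 0.1000)

v₁ − v₀ = (-0.03733333, 0.01600000, 0.09600000)
m·(v₁−v₀)/dt = (-0.7000, 0.3000, 1.8000)
rate change Δω = (0.08835556, -0.02902857, 0.05386667)
gyro term ω₀×Iω₀ = (-0.0088, -0.0792, 0.0192)
τ = I·(Δω/dt) + ω₀×(Iω₀) = (0.1900, -0.1300, 0.1000)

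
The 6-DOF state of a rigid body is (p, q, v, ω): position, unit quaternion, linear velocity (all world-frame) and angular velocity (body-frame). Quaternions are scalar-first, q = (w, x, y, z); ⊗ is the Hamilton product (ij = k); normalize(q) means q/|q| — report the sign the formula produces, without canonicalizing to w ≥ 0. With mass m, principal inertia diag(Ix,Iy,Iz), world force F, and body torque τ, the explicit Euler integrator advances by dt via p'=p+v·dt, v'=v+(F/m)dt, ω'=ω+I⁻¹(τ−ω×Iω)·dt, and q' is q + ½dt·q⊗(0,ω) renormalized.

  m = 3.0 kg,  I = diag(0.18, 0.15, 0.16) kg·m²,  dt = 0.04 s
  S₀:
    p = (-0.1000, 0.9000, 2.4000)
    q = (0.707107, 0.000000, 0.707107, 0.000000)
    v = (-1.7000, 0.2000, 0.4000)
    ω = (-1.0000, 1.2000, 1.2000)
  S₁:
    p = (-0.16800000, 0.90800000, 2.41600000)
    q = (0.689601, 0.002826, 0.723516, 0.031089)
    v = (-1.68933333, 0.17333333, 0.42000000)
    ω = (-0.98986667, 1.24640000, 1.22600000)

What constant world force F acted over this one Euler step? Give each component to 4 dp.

F = (0.8000, -2.0000, 1.5000)

Δv = v₁−v₀ = (0.01066667, -0.02666667, 0.02000000)
F = m·Δv/dt = (0.8000, -2.0000, 1.5000)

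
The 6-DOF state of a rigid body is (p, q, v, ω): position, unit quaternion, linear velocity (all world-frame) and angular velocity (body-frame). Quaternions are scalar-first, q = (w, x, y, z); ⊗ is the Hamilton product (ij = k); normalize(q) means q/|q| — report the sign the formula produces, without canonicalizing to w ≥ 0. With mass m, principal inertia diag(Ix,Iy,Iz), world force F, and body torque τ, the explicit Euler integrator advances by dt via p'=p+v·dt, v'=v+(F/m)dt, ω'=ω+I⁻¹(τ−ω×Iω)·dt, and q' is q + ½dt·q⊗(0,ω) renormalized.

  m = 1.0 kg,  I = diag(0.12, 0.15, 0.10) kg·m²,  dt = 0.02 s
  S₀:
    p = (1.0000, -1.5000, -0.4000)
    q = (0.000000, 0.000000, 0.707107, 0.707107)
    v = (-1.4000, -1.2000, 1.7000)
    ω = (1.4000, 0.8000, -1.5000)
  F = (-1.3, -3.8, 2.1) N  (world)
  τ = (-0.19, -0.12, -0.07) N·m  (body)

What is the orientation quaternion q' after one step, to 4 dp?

2q̇ = q⊗(0,ω) = (0.4949749, -1.6263461, 0.9899498, -0.9899498)
q' = normalize(q + ½dt·q⊗(0,ω)) = (0.0049, -0.0163, 0.7168, 0.6970)

q' = (0.0049, -0.0163, 0.7168, 0.6970)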